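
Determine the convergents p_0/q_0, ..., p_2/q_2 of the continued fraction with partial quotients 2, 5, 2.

2/1, 11/5, 24/11

Using the convergent recurrence p_i = a_i*p_{i-1} + p_{i-2}, q_i = a_i*q_{i-1} + q_{i-2} with p_{-2}=0, p_{-1}=1, q_{-2}=1, q_{-1}=0:
  i=0: a_0=2, p_0 = 2*1 + 0 = 2, q_0 = 2*0 + 1 = 1.
  i=1: a_1=5, p_1 = 5*2 + 1 = 11, q_1 = 5*1 + 0 = 5.
  i=2: a_2=2, p_2 = 2*11 + 2 = 24, q_2 = 2*5 + 1 = 11.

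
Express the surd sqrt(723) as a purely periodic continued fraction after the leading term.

Write x_i = (sqrt(723) + m_i)/d_i with (m_0, d_0) = (0, 1). a_0 = floor(sqrt(723)) = 26, since 26^2 = 676 <= 723 < 729 = 27^2.
Iterate m_{i+1} = d_i*a_i - m_i, d_{i+1} = (723 - m_{i+1}^2)/d_i, a_{i+1} = floor((a_0 + m_{i+1})/d_{i+1}):
  m_1 = 1*26 - 0 = 26, d_1 = (723 - 26^2)/1 = 47/1 = 47, a_1 = floor((26 + 26)/47) = 1.
  m_2 = 47*1 - 26 = 21, d_2 = (723 - 21^2)/47 = 282/47 = 6, a_2 = floor((26 + 21)/6) = 7.
  m_3 = 6*7 - 21 = 21, d_3 = (723 - 21^2)/6 = 282/6 = 47, a_3 = floor((26 + 21)/47) = 1.
  m_4 = 47*1 - 21 = 26, d_4 = (723 - 26^2)/47 = 47/47 = 1, a_4 = floor((26 + 26)/1) = 52.
  m_5 = 1*52 - 26 = 26, d_5 = (723 - 26^2)/1 = 47/1 = 47: (m_5, d_5) = (m_1, d_1) = (26, 47), so from here the quotients repeat a_1, ..., a_4; the period length is 4.
Hence the expansion of sqrt(723) is a_0 = 26 followed by the repeating block 1, 7, 1, 52 (period 4).

[26; (1, 7, 1, 52)]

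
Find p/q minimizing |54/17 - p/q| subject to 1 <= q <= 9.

19/6

Expand x = 54/17 as a continued fraction with the Euclidean algorithm:
  54 = 3*17 + 3, so a_0 = 3.
  17 = 5*3 + 2, so a_1 = 5.
  3 = 1*2 + 1, so a_2 = 1.
  2 = 2*1 + 0, so a_3 = 2.
so x = [3; 5, 1, 2].
Convergents (p_i = a_i*p_{i-1} + p_{i-2}, q_i = a_i*q_{i-1} + q_{i-2} with p_{-2}=0, p_{-1}=1, q_{-2}=1, q_{-1}=0), until the denominator exceeds 9:
  i=0: a_0=3, p_0 = 3*1 + 0 = 3, q_0 = 3*0 + 1 = 1.
  i=1: a_1=5, p_1 = 5*3 + 1 = 16, q_1 = 5*1 + 0 = 5.
  i=2: a_2=1, p_2 = 1*16 + 3 = 19, q_2 = 1*5 + 1 = 6.
  i=3: a_3=2, p_3 = 2*19 + 16 = 54, q_3 = 2*6 + 5 = 17.
q_3 = 17 > 9, so the last convergent with denominator <= 9 is p_2/q_2 = 19/6.
The closest fraction with denominator <= 9 is either p_2/q_2 or the intermediate fraction (k*p_2 + p_1)/(k*q_2 + q_1) with the largest k >= 1 whose denominator stays <= 9; these approach x as k grows, and every other convergent or intermediate fraction in range is farther away.
Largest k: floor((9 - q_1)/q_2) = floor((9 - 5)/6) = 0.
Since k = 0, no intermediate fraction beyond p_2/q_2 has denominator <= 9, so the convergent 19/6 is the closest (its error is |54*6 - 19*17|/(17*6) = 1/102).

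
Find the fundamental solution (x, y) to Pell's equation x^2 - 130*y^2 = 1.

(x, y) = (6499, 570)

First expand sqrt(130) as a continued fraction. With x_i = (sqrt(130) + m_i)/d_i and (m_0, d_0) = (0, 1): a_0 = floor(sqrt(130)) = 11, since 11^2 = 121 <= 130 < 144 = 12^2.
Iterate m_{i+1} = d_i*a_i - m_i, d_{i+1} = (130 - m_{i+1}^2)/d_i, a_{i+1} = floor((a_0 + m_{i+1})/d_{i+1}):
  m_1 = 1*11 - 0 = 11, d_1 = (130 - 11^2)/1 = 9/1 = 9, a_1 = floor((11 + 11)/9) = 2.
  m_2 = 9*2 - 11 = 7, d_2 = (130 - 7^2)/9 = 81/9 = 9, a_2 = floor((11 + 7)/9) = 2.
  m_3 = 9*2 - 7 = 11, d_3 = (130 - 11^2)/9 = 9/9 = 1, a_3 = floor((11 + 11)/1) = 22.
  m_4 = 1*22 - 11 = 11, d_4 = (130 - 11^2)/1 = 9/1 = 9: (m_4, d_4) = (m_1, d_1) = (11, 9), so from here the quotients repeat a_1, ..., a_3; the period length is 3.
So sqrt(130) = [11; (2, 2, 22)] with period length k = 3.
k is odd, so (p_{k-1}, q_{k-1}) only solves x^2 - 130y^2 = -1 and the fundamental solution of x^2 - 130y^2 = 1 is (p_{2k-1}, q_{2k-1}) = (p_5, q_5); compute convergents through index 5, running through the period twice.
Convergents (p_i = a_i*p_{i-1} + p_{i-2}, q_i = a_i*q_{i-1} + q_{i-2} with p_{-2}=0, p_{-1}=1, q_{-2}=1, q_{-1}=0):
  i=0: a_0=11, p_0 = 11*1 + 0 = 11, q_0 = 11*0 + 1 = 1.
  i=1: a_1=2, p_1 = 2*11 + 1 = 23, q_1 = 2*1 + 0 = 2.
  i=2: a_2=2, p_2 = 2*23 + 11 = 57, q_2 = 2*2 + 1 = 5.
  i=3: a_3=22, p_3 = 22*57 + 23 = 1277, q_3 = 22*5 + 2 = 112.
  i=4: a_4=2, p_4 = 2*1277 + 57 = 2611, q_4 = 2*112 + 5 = 229.
  i=5: a_5=2, p_5 = 2*2611 + 1277 = 6499, q_5 = 2*229 + 112 = 570.
Indeed p_2^2 - 130*q_2^2 = 3249 - 3250 = -1, not +1.
Check: 6499^2 - 130*570^2 = 42237001 - 42237000 = 1, so (x, y) = (6499, 570) solves the equation, and by the theorem it is the least positive solution.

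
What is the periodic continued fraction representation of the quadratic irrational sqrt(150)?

Write x_i = (sqrt(150) + m_i)/d_i with (m_0, d_0) = (0, 1). a_0 = floor(sqrt(150)) = 12, since 12^2 = 144 <= 150 < 169 = 13^2.
Iterate m_{i+1} = d_i*a_i - m_i, d_{i+1} = (150 - m_{i+1}^2)/d_i, a_{i+1} = floor((a_0 + m_{i+1})/d_{i+1}):
  m_1 = 1*12 - 0 = 12, d_1 = (150 - 12^2)/1 = 6/1 = 6, a_1 = floor((12 + 12)/6) = 4.
  m_2 = 6*4 - 12 = 12, d_2 = (150 - 12^2)/6 = 6/6 = 1, a_2 = floor((12 + 12)/1) = 24.
  m_3 = 1*24 - 12 = 12, d_3 = (150 - 12^2)/1 = 6/1 = 6: (m_3, d_3) = (m_1, d_1) = (12, 6), so from here the quotients repeat a_1, a_2; the period length is 2.
Hence the expansion of sqrt(150) is a_0 = 12 followed by the repeating block 4, 24 (period 2).

[12; (4, 24)]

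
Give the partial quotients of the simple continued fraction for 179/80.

Run the Euclidean algorithm on 179 and 80; the successive quotients are the partial quotients a_0, a_1, ... (each step inverts the fractional part left over by the previous one):
  179 = 2*80 + 19, so a_0 = 2.
  80 = 4*19 + 4, so a_1 = 4.
  19 = 4*4 + 3, so a_2 = 4.
  4 = 1*3 + 1, so a_3 = 1.
  3 = 3*1 + 0, so a_4 = 3.
The remainder reaches 0 after 5 divisions, so the expansion has 5 partial quotients, read off in order.

[2; 4, 4, 1, 3]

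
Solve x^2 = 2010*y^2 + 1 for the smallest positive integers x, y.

(x, y) = (269, 6)

First expand sqrt(2010) as a continued fraction. With x_i = (sqrt(2010) + m_i)/d_i and (m_0, d_0) = (0, 1): a_0 = floor(sqrt(2010)) = 44, since 44^2 = 1936 <= 2010 < 2025 = 45^2.
Iterate m_{i+1} = d_i*a_i - m_i, d_{i+1} = (2010 - m_{i+1}^2)/d_i, a_{i+1} = floor((a_0 + m_{i+1})/d_{i+1}):
  m_1 = 1*44 - 0 = 44, d_1 = (2010 - 44^2)/1 = 74/1 = 74, a_1 = floor((44 + 44)/74) = 1.
  m_2 = 74*1 - 44 = 30, d_2 = (2010 - 30^2)/74 = 1110/74 = 15, a_2 = floor((44 + 30)/15) = 4.
  m_3 = 15*4 - 30 = 30, d_3 = (2010 - 30^2)/15 = 1110/15 = 74, a_3 = floor((44 + 30)/74) = 1.
  m_4 = 74*1 - 30 = 44, d_4 = (2010 - 44^2)/74 = 74/74 = 1, a_4 = floor((44 + 44)/1) = 88.
  m_5 = 1*88 - 44 = 44, d_5 = (2010 - 44^2)/1 = 74/1 = 74: (m_5, d_5) = (m_1, d_1) = (44, 74), so from here the quotients repeat a_1, ..., a_4; the period length is 4.
So sqrt(2010) = [44; (1, 4, 1, 88)] with period length k = 4.
k is even, so the fundamental solution of x^2 - 2010y^2 = 1 is (p_{k-1}, q_{k-1}) = (p_3, q_3); compute convergents through index 3.
Convergents (p_i = a_i*p_{i-1} + p_{i-2}, q_i = a_i*q_{i-1} + q_{i-2} with p_{-2}=0, p_{-1}=1, q_{-2}=1, q_{-1}=0):
  i=0: a_0=44, p_0 = 44*1 + 0 = 44, q_0 = 44*0 + 1 = 1.
  i=1: a_1=1, p_1 = 1*44 + 1 = 45, q_1 = 1*1 + 0 = 1.
  i=2: a_2=4, p_2 = 4*45 + 44 = 224, q_2 = 4*1 + 1 = 5.
  i=3: a_3=1, p_3 = 1*224 + 45 = 269, q_3 = 1*5 + 1 = 6.
Check: 269^2 - 2010*6^2 = 72361 - 72360 = 1, so (x, y) = (269, 6) solves the equation, and by the theorem it is the least positive solution.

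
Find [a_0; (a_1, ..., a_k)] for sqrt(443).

Write x_i = (sqrt(443) + m_i)/d_i with (m_0, d_0) = (0, 1). a_0 = floor(sqrt(443)) = 21, since 21^2 = 441 <= 443 < 484 = 22^2.
Iterate m_{i+1} = d_i*a_i - m_i, d_{i+1} = (443 - m_{i+1}^2)/d_i, a_{i+1} = floor((a_0 + m_{i+1})/d_{i+1}):
  m_1 = 1*21 - 0 = 21, d_1 = (443 - 21^2)/1 = 2/1 = 2, a_1 = floor((21 + 21)/2) = 21.
  m_2 = 2*21 - 21 = 21, d_2 = (443 - 21^2)/2 = 2/2 = 1, a_2 = floor((21 + 21)/1) = 42.
  m_3 = 1*42 - 21 = 21, d_3 = (443 - 21^2)/1 = 2/1 = 2: (m_3, d_3) = (m_1, d_1) = (21, 2), so from here the quotients repeat a_1, a_2; the period length is 2.
Hence the expansion of sqrt(443) is a_0 = 21 followed by the repeating block 21, 42 (period 2).

[21; (21, 42)]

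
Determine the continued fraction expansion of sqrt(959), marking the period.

Write x_i = (sqrt(959) + m_i)/d_i with (m_0, d_0) = (0, 1). a_0 = floor(sqrt(959)) = 30, since 30^2 = 900 <= 959 < 961 = 31^2.
Iterate m_{i+1} = d_i*a_i - m_i, d_{i+1} = (959 - m_{i+1}^2)/d_i, a_{i+1} = floor((a_0 + m_{i+1})/d_{i+1}):
  m_1 = 1*30 - 0 = 30, d_1 = (959 - 30^2)/1 = 59/1 = 59, a_1 = floor((30 + 30)/59) = 1.
  m_2 = 59*1 - 30 = 29, d_2 = (959 - 29^2)/59 = 118/59 = 2, a_2 = floor((30 + 29)/2) = 29.
  m_3 = 2*29 - 29 = 29, d_3 = (959 - 29^2)/2 = 118/2 = 59, a_3 = floor((30 + 29)/59) = 1.
  m_4 = 59*1 - 29 = 30, d_4 = (959 - 30^2)/59 = 59/59 = 1, a_4 = floor((30 + 30)/1) = 60.
  m_5 = 1*60 - 30 = 30, d_5 = (959 - 30^2)/1 = 59/1 = 59: (m_5, d_5) = (m_1, d_1) = (30, 59), so from here the quotients repeat a_1, ..., a_4; the period length is 4.
Hence the expansion of sqrt(959) is a_0 = 30 followed by the repeating block 1, 29, 1, 60 (period 4).

[30; (1, 29, 1, 60)]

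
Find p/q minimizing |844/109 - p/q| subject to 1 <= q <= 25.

178/23

Expand x = 844/109 as a continued fraction with the Euclidean algorithm:
  844 = 7*109 + 81, so a_0 = 7.
  109 = 1*81 + 28, so a_1 = 1.
  81 = 2*28 + 25, so a_2 = 2.
  28 = 1*25 + 3, so a_3 = 1.
  25 = 8*3 + 1, so a_4 = 8.
  3 = 3*1 + 0, so a_5 = 3.
so x = [7; 1, 2, 1, 8, 3].
Convergents (p_i = a_i*p_{i-1} + p_{i-2}, q_i = a_i*q_{i-1} + q_{i-2} with p_{-2}=0, p_{-1}=1, q_{-2}=1, q_{-1}=0), until the denominator exceeds 25:
  i=0: a_0=7, p_0 = 7*1 + 0 = 7, q_0 = 7*0 + 1 = 1.
  i=1: a_1=1, p_1 = 1*7 + 1 = 8, q_1 = 1*1 + 0 = 1.
  i=2: a_2=2, p_2 = 2*8 + 7 = 23, q_2 = 2*1 + 1 = 3.
  i=3: a_3=1, p_3 = 1*23 + 8 = 31, q_3 = 1*3 + 1 = 4.
  i=4: a_4=8, p_4 = 8*31 + 23 = 271, q_4 = 8*4 + 3 = 35.
q_4 = 35 > 25, so the last convergent with denominator <= 25 is p_3/q_3 = 31/4.
The closest fraction with denominator <= 25 is either p_3/q_3 or the intermediate fraction (k*p_3 + p_2)/(k*q_3 + q_2) with the largest k >= 1 whose denominator stays <= 25; these approach x as k grows, and every other convergent or intermediate fraction in range is farther away.
Largest k: floor((25 - q_2)/q_3) = floor((25 - 3)/4) = 5.
That gives (5*31 + 23)/(5*4 + 3) = 178/23.
Compare the errors: |x - 31/4| = |844*4 - 31*109|/(109*4) = 3/436, and |x - 178/23| = |844*23 - 178*109|/(109*23) = 10/2507.
Cross-multiplying, 10*436 = 4360 < 7521 = 3*2507, so 10/2507 is smaller: the intermediate fraction 178/23 is closer to x than 31/4.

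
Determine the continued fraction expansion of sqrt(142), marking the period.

Write x_i = (sqrt(142) + m_i)/d_i with (m_0, d_0) = (0, 1). a_0 = floor(sqrt(142)) = 11, since 11^2 = 121 <= 142 < 144 = 12^2.
Iterate m_{i+1} = d_i*a_i - m_i, d_{i+1} = (142 - m_{i+1}^2)/d_i, a_{i+1} = floor((a_0 + m_{i+1})/d_{i+1}):
  m_1 = 1*11 - 0 = 11, d_1 = (142 - 11^2)/1 = 21/1 = 21, a_1 = floor((11 + 11)/21) = 1.
  m_2 = 21*1 - 11 = 10, d_2 = (142 - 10^2)/21 = 42/21 = 2, a_2 = floor((11 + 10)/2) = 10.
  m_3 = 2*10 - 10 = 10, d_3 = (142 - 10^2)/2 = 42/2 = 21, a_3 = floor((11 + 10)/21) = 1.
  m_4 = 21*1 - 10 = 11, d_4 = (142 - 11^2)/21 = 21/21 = 1, a_4 = floor((11 + 11)/1) = 22.
  m_5 = 1*22 - 11 = 11, d_5 = (142 - 11^2)/1 = 21/1 = 21: (m_5, d_5) = (m_1, d_1) = (11, 21), so from here the quotients repeat a_1, ..., a_4; the period length is 4.
Hence the expansion of sqrt(142) is a_0 = 11 followed by the repeating block 1, 10, 1, 22 (period 4).

[11; (1, 10, 1, 22)]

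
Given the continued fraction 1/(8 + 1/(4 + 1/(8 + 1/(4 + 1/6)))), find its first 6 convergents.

Using the convergent recurrence p_i = a_i*p_{i-1} + p_{i-2}, q_i = a_i*q_{i-1} + q_{i-2} with p_{-2}=0, p_{-1}=1, q_{-2}=1, q_{-1}=0:
  i=0: a_0=0, p_0 = 0*1 + 0 = 0, q_0 = 0*0 + 1 = 1.
  i=1: a_1=8, p_1 = 8*0 + 1 = 1, q_1 = 8*1 + 0 = 8.
  i=2: a_2=4, p_2 = 4*1 + 0 = 4, q_2 = 4*8 + 1 = 33.
  i=3: a_3=8, p_3 = 8*4 + 1 = 33, q_3 = 8*33 + 8 = 272.
  i=4: a_4=4, p_4 = 4*33 + 4 = 136, q_4 = 4*272 + 33 = 1121.
  i=5: a_5=6, p_5 = 6*136 + 33 = 849, q_5 = 6*1121 + 272 = 6998.

0/1, 1/8, 4/33, 33/272, 136/1121, 849/6998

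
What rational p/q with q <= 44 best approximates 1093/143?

107/14

Expand x = 1093/143 as a continued fraction with the Euclidean algorithm:
  1093 = 7*143 + 92, so a_0 = 7.
  143 = 1*92 + 51, so a_1 = 1.
  92 = 1*51 + 41, so a_2 = 1.
  51 = 1*41 + 10, so a_3 = 1.
  41 = 4*10 + 1, so a_4 = 4.
  10 = 10*1 + 0, so a_5 = 10.
so x = [7; 1, 1, 1, 4, 10].
Convergents (p_i = a_i*p_{i-1} + p_{i-2}, q_i = a_i*q_{i-1} + q_{i-2} with p_{-2}=0, p_{-1}=1, q_{-2}=1, q_{-1}=0), until the denominator exceeds 44:
  i=0: a_0=7, p_0 = 7*1 + 0 = 7, q_0 = 7*0 + 1 = 1.
  i=1: a_1=1, p_1 = 1*7 + 1 = 8, q_1 = 1*1 + 0 = 1.
  i=2: a_2=1, p_2 = 1*8 + 7 = 15, q_2 = 1*1 + 1 = 2.
  i=3: a_3=1, p_3 = 1*15 + 8 = 23, q_3 = 1*2 + 1 = 3.
  i=4: a_4=4, p_4 = 4*23 + 15 = 107, q_4 = 4*3 + 2 = 14.
  i=5: a_5=10, p_5 = 10*107 + 23 = 1093, q_5 = 10*14 + 3 = 143.
q_5 = 143 > 44, so the last convergent with denominator <= 44 is p_4/q_4 = 107/14.
The closest fraction with denominator <= 44 is either p_4/q_4 or the intermediate fraction (k*p_4 + p_3)/(k*q_4 + q_3) with the largest k >= 1 whose denominator stays <= 44; these approach x as k grows, and every other convergent or intermediate fraction in range is farther away.
Largest k: floor((44 - q_3)/q_4) = floor((44 - 3)/14) = 2.
That gives (2*107 + 23)/(2*14 + 3) = 237/31.
Compare the errors: |x - 107/14| = |1093*14 - 107*143|/(143*14) = 1/2002, and |x - 237/31| = |1093*31 - 237*143|/(143*31) = 8/4433.
Cross-multiplying, 1*4433 = 4433 < 16016 = 8*2002, so 1/2002 is smaller: the convergent 107/14 is closer to x than 237/31.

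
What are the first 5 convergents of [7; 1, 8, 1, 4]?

Using the convergent recurrence p_i = a_i*p_{i-1} + p_{i-2}, q_i = a_i*q_{i-1} + q_{i-2} with p_{-2}=0, p_{-1}=1, q_{-2}=1, q_{-1}=0:
  i=0: a_0=7, p_0 = 7*1 + 0 = 7, q_0 = 7*0 + 1 = 1.
  i=1: a_1=1, p_1 = 1*7 + 1 = 8, q_1 = 1*1 + 0 = 1.
  i=2: a_2=8, p_2 = 8*8 + 7 = 71, q_2 = 8*1 + 1 = 9.
  i=3: a_3=1, p_3 = 1*71 + 8 = 79, q_3 = 1*9 + 1 = 10.
  i=4: a_4=4, p_4 = 4*79 + 71 = 387, q_4 = 4*10 + 9 = 49.

7/1, 8/1, 71/9, 79/10, 387/49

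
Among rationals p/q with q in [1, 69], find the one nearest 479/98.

Expand x = 479/98 as a continued fraction with the Euclidean algorithm:
  479 = 4*98 + 87, so a_0 = 4.
  98 = 1*87 + 11, so a_1 = 1.
  87 = 7*11 + 10, so a_2 = 7.
  11 = 1*10 + 1, so a_3 = 1.
  10 = 10*1 + 0, so a_4 = 10.
so x = [4; 1, 7, 1, 10].
Convergents (p_i = a_i*p_{i-1} + p_{i-2}, q_i = a_i*q_{i-1} + q_{i-2} with p_{-2}=0, p_{-1}=1, q_{-2}=1, q_{-1}=0), until the denominator exceeds 69:
  i=0: a_0=4, p_0 = 4*1 + 0 = 4, q_0 = 4*0 + 1 = 1.
  i=1: a_1=1, p_1 = 1*4 + 1 = 5, q_1 = 1*1 + 0 = 1.
  i=2: a_2=7, p_2 = 7*5 + 4 = 39, q_2 = 7*1 + 1 = 8.
  i=3: a_3=1, p_3 = 1*39 + 5 = 44, q_3 = 1*8 + 1 = 9.
  i=4: a_4=10, p_4 = 10*44 + 39 = 479, q_4 = 10*9 + 8 = 98.
q_4 = 98 > 69, so the last convergent with denominator <= 69 is p_3/q_3 = 44/9.
The closest fraction with denominator <= 69 is either p_3/q_3 or the intermediate fraction (k*p_3 + p_2)/(k*q_3 + q_2) with the largest k >= 1 whose denominator stays <= 69; these approach x as k grows, and every other convergent or intermediate fraction in range is farther away.
Largest k: floor((69 - q_2)/q_3) = floor((69 - 8)/9) = 6.
That gives (6*44 + 39)/(6*9 + 8) = 303/62.
Compare the errors: |x - 44/9| = |479*9 - 44*98|/(98*9) = 1/882, and |x - 303/62| = |479*62 - 303*98|/(98*62) = 4/6076.
Cross-multiplying, 4*882 = 3528 < 6076 = 1*6076, so 4/6076 is smaller: the intermediate fraction 303/62 is closer to x than 44/9.

303/62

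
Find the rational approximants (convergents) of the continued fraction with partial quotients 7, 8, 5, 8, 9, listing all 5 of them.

7/1, 57/8, 292/41, 2393/336, 21829/3065

Using the convergent recurrence p_i = a_i*p_{i-1} + p_{i-2}, q_i = a_i*q_{i-1} + q_{i-2} with p_{-2}=0, p_{-1}=1, q_{-2}=1, q_{-1}=0:
  i=0: a_0=7, p_0 = 7*1 + 0 = 7, q_0 = 7*0 + 1 = 1.
  i=1: a_1=8, p_1 = 8*7 + 1 = 57, q_1 = 8*1 + 0 = 8.
  i=2: a_2=5, p_2 = 5*57 + 7 = 292, q_2 = 5*8 + 1 = 41.
  i=3: a_3=8, p_3 = 8*292 + 57 = 2393, q_3 = 8*41 + 8 = 336.
  i=4: a_4=9, p_4 = 9*2393 + 292 = 21829, q_4 = 9*336 + 41 = 3065.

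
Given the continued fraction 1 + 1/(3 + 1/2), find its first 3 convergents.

1/1, 4/3, 9/7

Using the convergent recurrence p_i = a_i*p_{i-1} + p_{i-2}, q_i = a_i*q_{i-1} + q_{i-2} with p_{-2}=0, p_{-1}=1, q_{-2}=1, q_{-1}=0:
  i=0: a_0=1, p_0 = 1*1 + 0 = 1, q_0 = 1*0 + 1 = 1.
  i=1: a_1=3, p_1 = 3*1 + 1 = 4, q_1 = 3*1 + 0 = 3.
  i=2: a_2=2, p_2 = 2*4 + 1 = 9, q_2 = 2*3 + 1 = 7.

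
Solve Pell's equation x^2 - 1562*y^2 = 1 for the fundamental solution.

(x, y) = (1813197, 45878)

First expand sqrt(1562) as a continued fraction. With x_i = (sqrt(1562) + m_i)/d_i and (m_0, d_0) = (0, 1): a_0 = floor(sqrt(1562)) = 39, since 39^2 = 1521 <= 1562 < 1600 = 40^2.
Iterate m_{i+1} = d_i*a_i - m_i, d_{i+1} = (1562 - m_{i+1}^2)/d_i, a_{i+1} = floor((a_0 + m_{i+1})/d_{i+1}):
  m_1 = 1*39 - 0 = 39, d_1 = (1562 - 39^2)/1 = 41/1 = 41, a_1 = floor((39 + 39)/41) = 1.
  m_2 = 41*1 - 39 = 2, d_2 = (1562 - 2^2)/41 = 1558/41 = 38, a_2 = floor((39 + 2)/38) = 1.
  m_3 = 38*1 - 2 = 36, d_3 = (1562 - 36^2)/38 = 266/38 = 7, a_3 = floor((39 + 36)/7) = 10.
  m_4 = 7*10 - 36 = 34, d_4 = (1562 - 34^2)/7 = 406/7 = 58, a_4 = floor((39 + 34)/58) = 1.
  m_5 = 58*1 - 34 = 24, d_5 = (1562 - 24^2)/58 = 986/58 = 17, a_5 = floor((39 + 24)/17) = 3.
  m_6 = 17*3 - 24 = 27, d_6 = (1562 - 27^2)/17 = 833/17 = 49, a_6 = floor((39 + 27)/49) = 1.
  m_7 = 49*1 - 27 = 22, d_7 = (1562 - 22^2)/49 = 1078/49 = 22, a_7 = floor((39 + 22)/22) = 2.
  m_8 = 22*2 - 22 = 22, d_8 = (1562 - 22^2)/22 = 1078/22 = 49, a_8 = floor((39 + 22)/49) = 1.
  m_9 = 49*1 - 22 = 27, d_9 = (1562 - 27^2)/49 = 833/49 = 17, a_9 = floor((39 + 27)/17) = 3.
  m_10 = 17*3 - 27 = 24, d_10 = (1562 - 24^2)/17 = 986/17 = 58, a_10 = floor((39 + 24)/58) = 1.
  m_11 = 58*1 - 24 = 34, d_11 = (1562 - 34^2)/58 = 406/58 = 7, a_11 = floor((39 + 34)/7) = 10.
  m_12 = 7*10 - 34 = 36, d_12 = (1562 - 36^2)/7 = 266/7 = 38, a_12 = floor((39 + 36)/38) = 1.
  m_13 = 38*1 - 36 = 2, d_13 = (1562 - 2^2)/38 = 1558/38 = 41, a_13 = floor((39 + 2)/41) = 1.
  m_14 = 41*1 - 2 = 39, d_14 = (1562 - 39^2)/41 = 41/41 = 1, a_14 = floor((39 + 39)/1) = 78.
  m_15 = 1*78 - 39 = 39, d_15 = (1562 - 39^2)/1 = 41/1 = 41: (m_15, d_15) = (m_1, d_1) = (39, 41), so from here the quotients repeat a_1, ..., a_14; the period length is 14.
So sqrt(1562) = [39; (1, 1, 10, 1, 3, 1, 2, 1, 3, 1, 10, 1, 1, 78)] with period length k = 14.
k is even, so the fundamental solution of x^2 - 1562y^2 = 1 is (p_{k-1}, q_{k-1}) = (p_13, q_13); compute convergents through index 13.
Convergents (p_i = a_i*p_{i-1} + p_{i-2}, q_i = a_i*q_{i-1} + q_{i-2} with p_{-2}=0, p_{-1}=1, q_{-2}=1, q_{-1}=0):
  i=0: a_0=39, p_0 = 39*1 + 0 = 39, q_0 = 39*0 + 1 = 1.
  i=1: a_1=1, p_1 = 1*39 + 1 = 40, q_1 = 1*1 + 0 = 1.
  i=2: a_2=1, p_2 = 1*40 + 39 = 79, q_2 = 1*1 + 1 = 2.
  i=3: a_3=10, p_3 = 10*79 + 40 = 830, q_3 = 10*2 + 1 = 21.
  i=4: a_4=1, p_4 = 1*830 + 79 = 909, q_4 = 1*21 + 2 = 23.
  i=5: a_5=3, p_5 = 3*909 + 830 = 3557, q_5 = 3*23 + 21 = 90.
  i=6: a_6=1, p_6 = 1*3557 + 909 = 4466, q_6 = 1*90 + 23 = 113.
  i=7: a_7=2, p_7 = 2*4466 + 3557 = 12489, q_7 = 2*113 + 90 = 316.
  i=8: a_8=1, p_8 = 1*12489 + 4466 = 16955, q_8 = 1*316 + 113 = 429.
  i=9: a_9=3, p_9 = 3*16955 + 12489 = 63354, q_9 = 3*429 + 316 = 1603.
  i=10: a_10=1, p_10 = 1*63354 + 16955 = 80309, q_10 = 1*1603 + 429 = 2032.
  i=11: a_11=10, p_11 = 10*80309 + 63354 = 866444, q_11 = 10*2032 + 1603 = 21923.
  i=12: a_12=1, p_12 = 1*866444 + 80309 = 946753, q_12 = 1*21923 + 2032 = 23955.
  i=13: a_13=1, p_13 = 1*946753 + 866444 = 1813197, q_13 = 1*23955 + 21923 = 45878.
Check: 1813197^2 - 1562*45878^2 = 3287683360809 - 3287683360808 = 1, so (x, y) = (1813197, 45878) solves the equation, and by the theorem it is the least positive solution.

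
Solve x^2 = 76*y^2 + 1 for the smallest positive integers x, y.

First expand sqrt(76) as a continued fraction. With x_i = (sqrt(76) + m_i)/d_i and (m_0, d_0) = (0, 1): a_0 = floor(sqrt(76)) = 8, since 8^2 = 64 <= 76 < 81 = 9^2.
Iterate m_{i+1} = d_i*a_i - m_i, d_{i+1} = (76 - m_{i+1}^2)/d_i, a_{i+1} = floor((a_0 + m_{i+1})/d_{i+1}):
  m_1 = 1*8 - 0 = 8, d_1 = (76 - 8^2)/1 = 12/1 = 12, a_1 = floor((8 + 8)/12) = 1.
  m_2 = 12*1 - 8 = 4, d_2 = (76 - 4^2)/12 = 60/12 = 5, a_2 = floor((8 + 4)/5) = 2.
  m_3 = 5*2 - 4 = 6, d_3 = (76 - 6^2)/5 = 40/5 = 8, a_3 = floor((8 + 6)/8) = 1.
  m_4 = 8*1 - 6 = 2, d_4 = (76 - 2^2)/8 = 72/8 = 9, a_4 = floor((8 + 2)/9) = 1.
  m_5 = 9*1 - 2 = 7, d_5 = (76 - 7^2)/9 = 27/9 = 3, a_5 = floor((8 + 7)/3) = 5.
  m_6 = 3*5 - 7 = 8, d_6 = (76 - 8^2)/3 = 12/3 = 4, a_6 = floor((8 + 8)/4) = 4.
  m_7 = 4*4 - 8 = 8, d_7 = (76 - 8^2)/4 = 12/4 = 3, a_7 = floor((8 + 8)/3) = 5.
  m_8 = 3*5 - 8 = 7, d_8 = (76 - 7^2)/3 = 27/3 = 9, a_8 = floor((8 + 7)/9) = 1.
  m_9 = 9*1 - 7 = 2, d_9 = (76 - 2^2)/9 = 72/9 = 8, a_9 = floor((8 + 2)/8) = 1.
  m_10 = 8*1 - 2 = 6, d_10 = (76 - 6^2)/8 = 40/8 = 5, a_10 = floor((8 + 6)/5) = 2.
  m_11 = 5*2 - 6 = 4, d_11 = (76 - 4^2)/5 = 60/5 = 12, a_11 = floor((8 + 4)/12) = 1.
  m_12 = 12*1 - 4 = 8, d_12 = (76 - 8^2)/12 = 12/12 = 1, a_12 = floor((8 + 8)/1) = 16.
  m_13 = 1*16 - 8 = 8, d_13 = (76 - 8^2)/1 = 12/1 = 12: (m_13, d_13) = (m_1, d_1) = (8, 12), so from here the quotients repeat a_1, ..., a_12; the period length is 12.
So sqrt(76) = [8; (1, 2, 1, 1, 5, 4, 5, 1, 1, 2, 1, 16)] with period length k = 12.
k is even, so the fundamental solution of x^2 - 76y^2 = 1 is (p_{k-1}, q_{k-1}) = (p_11, q_11); compute convergents through index 11.
Convergents (p_i = a_i*p_{i-1} + p_{i-2}, q_i = a_i*q_{i-1} + q_{i-2} with p_{-2}=0, p_{-1}=1, q_{-2}=1, q_{-1}=0):
  i=0: a_0=8, p_0 = 8*1 + 0 = 8, q_0 = 8*0 + 1 = 1.
  i=1: a_1=1, p_1 = 1*8 + 1 = 9, q_1 = 1*1 + 0 = 1.
  i=2: a_2=2, p_2 = 2*9 + 8 = 26, q_2 = 2*1 + 1 = 3.
  i=3: a_3=1, p_3 = 1*26 + 9 = 35, q_3 = 1*3 + 1 = 4.
  i=4: a_4=1, p_4 = 1*35 + 26 = 61, q_4 = 1*4 + 3 = 7.
  i=5: a_5=5, p_5 = 5*61 + 35 = 340, q_5 = 5*7 + 4 = 39.
  i=6: a_6=4, p_6 = 4*340 + 61 = 1421, q_6 = 4*39 + 7 = 163.
  i=7: a_7=5, p_7 = 5*1421 + 340 = 7445, q_7 = 5*163 + 39 = 854.
  i=8: a_8=1, p_8 = 1*7445 + 1421 = 8866, q_8 = 1*854 + 163 = 1017.
  i=9: a_9=1, p_9 = 1*8866 + 7445 = 16311, q_9 = 1*1017 + 854 = 1871.
  i=10: a_10=2, p_10 = 2*16311 + 8866 = 41488, q_10 = 2*1871 + 1017 = 4759.
  i=11: a_11=1, p_11 = 1*41488 + 16311 = 57799, q_11 = 1*4759 + 1871 = 6630.
Check: 57799^2 - 76*6630^2 = 3340724401 - 3340724400 = 1, so (x, y) = (57799, 6630) solves the equation, and by the theorem it is the least positive solution.

(x, y) = (57799, 6630)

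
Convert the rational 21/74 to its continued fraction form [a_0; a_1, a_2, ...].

Run the Euclidean algorithm on 21 and 74; the successive quotients are the partial quotients a_0, a_1, ... (each step inverts the fractional part left over by the previous one):
  21 = 0*74 + 21, so a_0 = 0.
  74 = 3*21 + 11, so a_1 = 3.
  21 = 1*11 + 10, so a_2 = 1.
  11 = 1*10 + 1, so a_3 = 1.
  10 = 10*1 + 0, so a_4 = 10.
The remainder reaches 0 after 5 divisions, so the expansion has 5 partial quotients, read off in order.

[0; 3, 1, 1, 10]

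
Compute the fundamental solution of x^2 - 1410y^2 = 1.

(x, y) = (751, 20)

First expand sqrt(1410) as a continued fraction. With x_i = (sqrt(1410) + m_i)/d_i and (m_0, d_0) = (0, 1): a_0 = floor(sqrt(1410)) = 37, since 37^2 = 1369 <= 1410 < 1444 = 38^2.
Iterate m_{i+1} = d_i*a_i - m_i, d_{i+1} = (1410 - m_{i+1}^2)/d_i, a_{i+1} = floor((a_0 + m_{i+1})/d_{i+1}):
  m_1 = 1*37 - 0 = 37, d_1 = (1410 - 37^2)/1 = 41/1 = 41, a_1 = floor((37 + 37)/41) = 1.
  m_2 = 41*1 - 37 = 4, d_2 = (1410 - 4^2)/41 = 1394/41 = 34, a_2 = floor((37 + 4)/34) = 1.
  m_3 = 34*1 - 4 = 30, d_3 = (1410 - 30^2)/34 = 510/34 = 15, a_3 = floor((37 + 30)/15) = 4.
  m_4 = 15*4 - 30 = 30, d_4 = (1410 - 30^2)/15 = 510/15 = 34, a_4 = floor((37 + 30)/34) = 1.
  m_5 = 34*1 - 30 = 4, d_5 = (1410 - 4^2)/34 = 1394/34 = 41, a_5 = floor((37 + 4)/41) = 1.
  m_6 = 41*1 - 4 = 37, d_6 = (1410 - 37^2)/41 = 41/41 = 1, a_6 = floor((37 + 37)/1) = 74.
  m_7 = 1*74 - 37 = 37, d_7 = (1410 - 37^2)/1 = 41/1 = 41: (m_7, d_7) = (m_1, d_1) = (37, 41), so from here the quotients repeat a_1, ..., a_6; the period length is 6.
So sqrt(1410) = [37; (1, 1, 4, 1, 1, 74)] with period length k = 6.
k is even, so the fundamental solution of x^2 - 1410y^2 = 1 is (p_{k-1}, q_{k-1}) = (p_5, q_5); compute convergents through index 5.
Convergents (p_i = a_i*p_{i-1} + p_{i-2}, q_i = a_i*q_{i-1} + q_{i-2} with p_{-2}=0, p_{-1}=1, q_{-2}=1, q_{-1}=0):
  i=0: a_0=37, p_0 = 37*1 + 0 = 37, q_0 = 37*0 + 1 = 1.
  i=1: a_1=1, p_1 = 1*37 + 1 = 38, q_1 = 1*1 + 0 = 1.
  i=2: a_2=1, p_2 = 1*38 + 37 = 75, q_2 = 1*1 + 1 = 2.
  i=3: a_3=4, p_3 = 4*75 + 38 = 338, q_3 = 4*2 + 1 = 9.
  i=4: a_4=1, p_4 = 1*338 + 75 = 413, q_4 = 1*9 + 2 = 11.
  i=5: a_5=1, p_5 = 1*413 + 338 = 751, q_5 = 1*11 + 9 = 20.
Check: 751^2 - 1410*20^2 = 564001 - 564000 = 1, so (x, y) = (751, 20) solves the equation, and by the theorem it is the least positive solution.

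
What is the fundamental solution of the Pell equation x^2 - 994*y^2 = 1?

(x, y) = (1135, 36)

First expand sqrt(994) as a continued fraction. With x_i = (sqrt(994) + m_i)/d_i and (m_0, d_0) = (0, 1): a_0 = floor(sqrt(994)) = 31, since 31^2 = 961 <= 994 < 1024 = 32^2.
Iterate m_{i+1} = d_i*a_i - m_i, d_{i+1} = (994 - m_{i+1}^2)/d_i, a_{i+1} = floor((a_0 + m_{i+1})/d_{i+1}):
  m_1 = 1*31 - 0 = 31, d_1 = (994 - 31^2)/1 = 33/1 = 33, a_1 = floor((31 + 31)/33) = 1.
  m_2 = 33*1 - 31 = 2, d_2 = (994 - 2^2)/33 = 990/33 = 30, a_2 = floor((31 + 2)/30) = 1.
  m_3 = 30*1 - 2 = 28, d_3 = (994 - 28^2)/30 = 210/30 = 7, a_3 = floor((31 + 28)/7) = 8.
  m_4 = 7*8 - 28 = 28, d_4 = (994 - 28^2)/7 = 210/7 = 30, a_4 = floor((31 + 28)/30) = 1.
  m_5 = 30*1 - 28 = 2, d_5 = (994 - 2^2)/30 = 990/30 = 33, a_5 = floor((31 + 2)/33) = 1.
  m_6 = 33*1 - 2 = 31, d_6 = (994 - 31^2)/33 = 33/33 = 1, a_6 = floor((31 + 31)/1) = 62.
  m_7 = 1*62 - 31 = 31, d_7 = (994 - 31^2)/1 = 33/1 = 33: (m_7, d_7) = (m_1, d_1) = (31, 33), so from here the quotients repeat a_1, ..., a_6; the period length is 6.
So sqrt(994) = [31; (1, 1, 8, 1, 1, 62)] with period length k = 6.
k is even, so the fundamental solution of x^2 - 994y^2 = 1 is (p_{k-1}, q_{k-1}) = (p_5, q_5); compute convergents through index 5.
Convergents (p_i = a_i*p_{i-1} + p_{i-2}, q_i = a_i*q_{i-1} + q_{i-2} with p_{-2}=0, p_{-1}=1, q_{-2}=1, q_{-1}=0):
  i=0: a_0=31, p_0 = 31*1 + 0 = 31, q_0 = 31*0 + 1 = 1.
  i=1: a_1=1, p_1 = 1*31 + 1 = 32, q_1 = 1*1 + 0 = 1.
  i=2: a_2=1, p_2 = 1*32 + 31 = 63, q_2 = 1*1 + 1 = 2.
  i=3: a_3=8, p_3 = 8*63 + 32 = 536, q_3 = 8*2 + 1 = 17.
  i=4: a_4=1, p_4 = 1*536 + 63 = 599, q_4 = 1*17 + 2 = 19.
  i=5: a_5=1, p_5 = 1*599 + 536 = 1135, q_5 = 1*19 + 17 = 36.
Check: 1135^2 - 994*36^2 = 1288225 - 1288224 = 1, so (x, y) = (1135, 36) solves the equation, and by the theorem it is the least positive solution.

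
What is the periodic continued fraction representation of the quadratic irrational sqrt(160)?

[12; (1, 1, 1, 5, 1, 1, 1, 24)]

Write x_i = (sqrt(160) + m_i)/d_i with (m_0, d_0) = (0, 1). a_0 = floor(sqrt(160)) = 12, since 12^2 = 144 <= 160 < 169 = 13^2.
Iterate m_{i+1} = d_i*a_i - m_i, d_{i+1} = (160 - m_{i+1}^2)/d_i, a_{i+1} = floor((a_0 + m_{i+1})/d_{i+1}):
  m_1 = 1*12 - 0 = 12, d_1 = (160 - 12^2)/1 = 16/1 = 16, a_1 = floor((12 + 12)/16) = 1.
  m_2 = 16*1 - 12 = 4, d_2 = (160 - 4^2)/16 = 144/16 = 9, a_2 = floor((12 + 4)/9) = 1.
  m_3 = 9*1 - 4 = 5, d_3 = (160 - 5^2)/9 = 135/9 = 15, a_3 = floor((12 + 5)/15) = 1.
  m_4 = 15*1 - 5 = 10, d_4 = (160 - 10^2)/15 = 60/15 = 4, a_4 = floor((12 + 10)/4) = 5.
  m_5 = 4*5 - 10 = 10, d_5 = (160 - 10^2)/4 = 60/4 = 15, a_5 = floor((12 + 10)/15) = 1.
  m_6 = 15*1 - 10 = 5, d_6 = (160 - 5^2)/15 = 135/15 = 9, a_6 = floor((12 + 5)/9) = 1.
  m_7 = 9*1 - 5 = 4, d_7 = (160 - 4^2)/9 = 144/9 = 16, a_7 = floor((12 + 4)/16) = 1.
  m_8 = 16*1 - 4 = 12, d_8 = (160 - 12^2)/16 = 16/16 = 1, a_8 = floor((12 + 12)/1) = 24.
  m_9 = 1*24 - 12 = 12, d_9 = (160 - 12^2)/1 = 16/1 = 16: (m_9, d_9) = (m_1, d_1) = (12, 16), so from here the quotients repeat a_1, ..., a_8; the period length is 8.
Hence the expansion of sqrt(160) is a_0 = 12 followed by the repeating block 1, 1, 1, 5, 1, 1, 1, 24 (period 8).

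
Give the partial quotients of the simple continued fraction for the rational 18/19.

Run the Euclidean algorithm on 18 and 19; the successive quotients are the partial quotients a_0, a_1, ... (each step inverts the fractional part left over by the previous one):
  18 = 0*19 + 18, so a_0 = 0.
  19 = 1*18 + 1, so a_1 = 1.
  18 = 18*1 + 0, so a_2 = 18.
The remainder reaches 0 after 3 divisions, so the expansion has 3 partial quotients, read off in order.

[0; 1, 18]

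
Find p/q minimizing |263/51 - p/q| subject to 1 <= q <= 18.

67/13

Expand x = 263/51 as a continued fraction with the Euclidean algorithm:
  263 = 5*51 + 8, so a_0 = 5.
  51 = 6*8 + 3, so a_1 = 6.
  8 = 2*3 + 2, so a_2 = 2.
  3 = 1*2 + 1, so a_3 = 1.
  2 = 2*1 + 0, so a_4 = 2.
so x = [5; 6, 2, 1, 2].
Convergents (p_i = a_i*p_{i-1} + p_{i-2}, q_i = a_i*q_{i-1} + q_{i-2} with p_{-2}=0, p_{-1}=1, q_{-2}=1, q_{-1}=0), until the denominator exceeds 18:
  i=0: a_0=5, p_0 = 5*1 + 0 = 5, q_0 = 5*0 + 1 = 1.
  i=1: a_1=6, p_1 = 6*5 + 1 = 31, q_1 = 6*1 + 0 = 6.
  i=2: a_2=2, p_2 = 2*31 + 5 = 67, q_2 = 2*6 + 1 = 13.
  i=3: a_3=1, p_3 = 1*67 + 31 = 98, q_3 = 1*13 + 6 = 19.
q_3 = 19 > 18, so the last convergent with denominator <= 18 is p_2/q_2 = 67/13.
The closest fraction with denominator <= 18 is either p_2/q_2 or the intermediate fraction (k*p_2 + p_1)/(k*q_2 + q_1) with the largest k >= 1 whose denominator stays <= 18; these approach x as k grows, and every other convergent or intermediate fraction in range is farther away.
Largest k: floor((18 - q_1)/q_2) = floor((18 - 6)/13) = 0.
Since k = 0, no intermediate fraction beyond p_2/q_2 has denominator <= 18, so the convergent 67/13 is the closest (its error is |263*13 - 67*51|/(51*13) = 2/663).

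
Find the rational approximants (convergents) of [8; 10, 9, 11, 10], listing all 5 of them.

Using the convergent recurrence p_i = a_i*p_{i-1} + p_{i-2}, q_i = a_i*q_{i-1} + q_{i-2} with p_{-2}=0, p_{-1}=1, q_{-2}=1, q_{-1}=0:
  i=0: a_0=8, p_0 = 8*1 + 0 = 8, q_0 = 8*0 + 1 = 1.
  i=1: a_1=10, p_1 = 10*8 + 1 = 81, q_1 = 10*1 + 0 = 10.
  i=2: a_2=9, p_2 = 9*81 + 8 = 737, q_2 = 9*10 + 1 = 91.
  i=3: a_3=11, p_3 = 11*737 + 81 = 8188, q_3 = 11*91 + 10 = 1011.
  i=4: a_4=10, p_4 = 10*8188 + 737 = 82617, q_4 = 10*1011 + 91 = 10201.

8/1, 81/10, 737/91, 8188/1011, 82617/10201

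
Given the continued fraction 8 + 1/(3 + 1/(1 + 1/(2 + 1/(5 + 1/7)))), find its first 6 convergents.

8/1, 25/3, 33/4, 91/11, 488/59, 3507/424

Using the convergent recurrence p_i = a_i*p_{i-1} + p_{i-2}, q_i = a_i*q_{i-1} + q_{i-2} with p_{-2}=0, p_{-1}=1, q_{-2}=1, q_{-1}=0:
  i=0: a_0=8, p_0 = 8*1 + 0 = 8, q_0 = 8*0 + 1 = 1.
  i=1: a_1=3, p_1 = 3*8 + 1 = 25, q_1 = 3*1 + 0 = 3.
  i=2: a_2=1, p_2 = 1*25 + 8 = 33, q_2 = 1*3 + 1 = 4.
  i=3: a_3=2, p_3 = 2*33 + 25 = 91, q_3 = 2*4 + 3 = 11.
  i=4: a_4=5, p_4 = 5*91 + 33 = 488, q_4 = 5*11 + 4 = 59.
  i=5: a_5=7, p_5 = 7*488 + 91 = 3507, q_5 = 7*59 + 11 = 424.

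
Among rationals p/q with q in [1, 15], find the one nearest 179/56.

16/5

Expand x = 179/56 as a continued fraction with the Euclidean algorithm:
  179 = 3*56 + 11, so a_0 = 3.
  56 = 5*11 + 1, so a_1 = 5.
  11 = 11*1 + 0, so a_2 = 11.
so x = [3; 5, 11].
Convergents (p_i = a_i*p_{i-1} + p_{i-2}, q_i = a_i*q_{i-1} + q_{i-2} with p_{-2}=0, p_{-1}=1, q_{-2}=1, q_{-1}=0), until the denominator exceeds 15:
  i=0: a_0=3, p_0 = 3*1 + 0 = 3, q_0 = 3*0 + 1 = 1.
  i=1: a_1=5, p_1 = 5*3 + 1 = 16, q_1 = 5*1 + 0 = 5.
  i=2: a_2=11, p_2 = 11*16 + 3 = 179, q_2 = 11*5 + 1 = 56.
q_2 = 56 > 15, so the last convergent with denominator <= 15 is p_1/q_1 = 16/5.
The closest fraction with denominator <= 15 is either p_1/q_1 or the intermediate fraction (k*p_1 + p_0)/(k*q_1 + q_0) with the largest k >= 1 whose denominator stays <= 15; these approach x as k grows, and every other convergent or intermediate fraction in range is farther away.
Largest k: floor((15 - q_0)/q_1) = floor((15 - 1)/5) = 2.
That gives (2*16 + 3)/(2*5 + 1) = 35/11.
Compare the errors: |x - 16/5| = |179*5 - 16*56|/(56*5) = 1/280, and |x - 35/11| = |179*11 - 35*56|/(56*11) = 9/616.
Cross-multiplying, 1*616 = 616 < 2520 = 9*280, so 1/280 is smaller: the convergent 16/5 is closer to x than 35/11.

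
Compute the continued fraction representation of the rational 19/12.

[1; 1, 1, 2, 2]

Run the Euclidean algorithm on 19 and 12; the successive quotients are the partial quotients a_0, a_1, ... (each step inverts the fractional part left over by the previous one):
  19 = 1*12 + 7, so a_0 = 1.
  12 = 1*7 + 5, so a_1 = 1.
  7 = 1*5 + 2, so a_2 = 1.
  5 = 2*2 + 1, so a_3 = 2.
  2 = 2*1 + 0, so a_4 = 2.
The remainder reaches 0 after 5 divisions, so the expansion has 5 partial quotients, read off in order.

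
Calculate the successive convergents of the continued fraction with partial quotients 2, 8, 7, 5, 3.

Using the convergent recurrence p_i = a_i*p_{i-1} + p_{i-2}, q_i = a_i*q_{i-1} + q_{i-2} with p_{-2}=0, p_{-1}=1, q_{-2}=1, q_{-1}=0:
  i=0: a_0=2, p_0 = 2*1 + 0 = 2, q_0 = 2*0 + 1 = 1.
  i=1: a_1=8, p_1 = 8*2 + 1 = 17, q_1 = 8*1 + 0 = 8.
  i=2: a_2=7, p_2 = 7*17 + 2 = 121, q_2 = 7*8 + 1 = 57.
  i=3: a_3=5, p_3 = 5*121 + 17 = 622, q_3 = 5*57 + 8 = 293.
  i=4: a_4=3, p_4 = 3*622 + 121 = 1987, q_4 = 3*293 + 57 = 936.

2/1, 17/8, 121/57, 622/293, 1987/936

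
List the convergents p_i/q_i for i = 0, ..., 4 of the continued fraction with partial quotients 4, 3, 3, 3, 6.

4/1, 13/3, 43/10, 142/33, 895/208

Using the convergent recurrence p_i = a_i*p_{i-1} + p_{i-2}, q_i = a_i*q_{i-1} + q_{i-2} with p_{-2}=0, p_{-1}=1, q_{-2}=1, q_{-1}=0:
  i=0: a_0=4, p_0 = 4*1 + 0 = 4, q_0 = 4*0 + 1 = 1.
  i=1: a_1=3, p_1 = 3*4 + 1 = 13, q_1 = 3*1 + 0 = 3.
  i=2: a_2=3, p_2 = 3*13 + 4 = 43, q_2 = 3*3 + 1 = 10.
  i=3: a_3=3, p_3 = 3*43 + 13 = 142, q_3 = 3*10 + 3 = 33.
  i=4: a_4=6, p_4 = 6*142 + 43 = 895, q_4 = 6*33 + 10 = 208.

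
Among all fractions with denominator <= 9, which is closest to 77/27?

20/7

Expand x = 77/27 as a continued fraction with the Euclidean algorithm:
  77 = 2*27 + 23, so a_0 = 2.
  27 = 1*23 + 4, so a_1 = 1.
  23 = 5*4 + 3, so a_2 = 5.
  4 = 1*3 + 1, so a_3 = 1.
  3 = 3*1 + 0, so a_4 = 3.
so x = [2; 1, 5, 1, 3].
Convergents (p_i = a_i*p_{i-1} + p_{i-2}, q_i = a_i*q_{i-1} + q_{i-2} with p_{-2}=0, p_{-1}=1, q_{-2}=1, q_{-1}=0), until the denominator exceeds 9:
  i=0: a_0=2, p_0 = 2*1 + 0 = 2, q_0 = 2*0 + 1 = 1.
  i=1: a_1=1, p_1 = 1*2 + 1 = 3, q_1 = 1*1 + 0 = 1.
  i=2: a_2=5, p_2 = 5*3 + 2 = 17, q_2 = 5*1 + 1 = 6.
  i=3: a_3=1, p_3 = 1*17 + 3 = 20, q_3 = 1*6 + 1 = 7.
  i=4: a_4=3, p_4 = 3*20 + 17 = 77, q_4 = 3*7 + 6 = 27.
q_4 = 27 > 9, so the last convergent with denominator <= 9 is p_3/q_3 = 20/7.
The closest fraction with denominator <= 9 is either p_3/q_3 or the intermediate fraction (k*p_3 + p_2)/(k*q_3 + q_2) with the largest k >= 1 whose denominator stays <= 9; these approach x as k grows, and every other convergent or intermediate fraction in range is farther away.
Largest k: floor((9 - q_2)/q_3) = floor((9 - 6)/7) = 0.
Since k = 0, no intermediate fraction beyond p_3/q_3 has denominator <= 9, so the convergent 20/7 is the closest (its error is |77*7 - 20*27|/(27*7) = 1/189).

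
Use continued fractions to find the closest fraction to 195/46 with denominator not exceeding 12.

17/4

Expand x = 195/46 as a continued fraction with the Euclidean algorithm:
  195 = 4*46 + 11, so a_0 = 4.
  46 = 4*11 + 2, so a_1 = 4.
  11 = 5*2 + 1, so a_2 = 5.
  2 = 2*1 + 0, so a_3 = 2.
so x = [4; 4, 5, 2].
Convergents (p_i = a_i*p_{i-1} + p_{i-2}, q_i = a_i*q_{i-1} + q_{i-2} with p_{-2}=0, p_{-1}=1, q_{-2}=1, q_{-1}=0), until the denominator exceeds 12:
  i=0: a_0=4, p_0 = 4*1 + 0 = 4, q_0 = 4*0 + 1 = 1.
  i=1: a_1=4, p_1 = 4*4 + 1 = 17, q_1 = 4*1 + 0 = 4.
  i=2: a_2=5, p_2 = 5*17 + 4 = 89, q_2 = 5*4 + 1 = 21.
q_2 = 21 > 12, so the last convergent with denominator <= 12 is p_1/q_1 = 17/4.
The closest fraction with denominator <= 12 is either p_1/q_1 or the intermediate fraction (k*p_1 + p_0)/(k*q_1 + q_0) with the largest k >= 1 whose denominator stays <= 12; these approach x as k grows, and every other convergent or intermediate fraction in range is farther away.
Largest k: floor((12 - q_0)/q_1) = floor((12 - 1)/4) = 2.
That gives (2*17 + 4)/(2*4 + 1) = 38/9.
Compare the errors: |x - 17/4| = |195*4 - 17*46|/(46*4) = 2/184, and |x - 38/9| = |195*9 - 38*46|/(46*9) = 7/414.
Cross-multiplying, 2*414 = 828 < 1288 = 7*184, so 2/184 is smaller: the convergent 17/4 is closer to x than 38/9.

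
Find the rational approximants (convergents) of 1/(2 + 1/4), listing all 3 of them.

Using the convergent recurrence p_i = a_i*p_{i-1} + p_{i-2}, q_i = a_i*q_{i-1} + q_{i-2} with p_{-2}=0, p_{-1}=1, q_{-2}=1, q_{-1}=0:
  i=0: a_0=0, p_0 = 0*1 + 0 = 0, q_0 = 0*0 + 1 = 1.
  i=1: a_1=2, p_1 = 2*0 + 1 = 1, q_1 = 2*1 + 0 = 2.
  i=2: a_2=4, p_2 = 4*1 + 0 = 4, q_2 = 4*2 + 1 = 9.

0/1, 1/2, 4/9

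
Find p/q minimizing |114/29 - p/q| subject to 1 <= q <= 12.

47/12

Expand x = 114/29 as a continued fraction with the Euclidean algorithm:
  114 = 3*29 + 27, so a_0 = 3.
  29 = 1*27 + 2, so a_1 = 1.
  27 = 13*2 + 1, so a_2 = 13.
  2 = 2*1 + 0, so a_3 = 2.
so x = [3; 1, 13, 2].
Convergents (p_i = a_i*p_{i-1} + p_{i-2}, q_i = a_i*q_{i-1} + q_{i-2} with p_{-2}=0, p_{-1}=1, q_{-2}=1, q_{-1}=0), until the denominator exceeds 12:
  i=0: a_0=3, p_0 = 3*1 + 0 = 3, q_0 = 3*0 + 1 = 1.
  i=1: a_1=1, p_1 = 1*3 + 1 = 4, q_1 = 1*1 + 0 = 1.
  i=2: a_2=13, p_2 = 13*4 + 3 = 55, q_2 = 13*1 + 1 = 14.
q_2 = 14 > 12, so the last convergent with denominator <= 12 is p_1/q_1 = 4/1.
The closest fraction with denominator <= 12 is either p_1/q_1 or the intermediate fraction (k*p_1 + p_0)/(k*q_1 + q_0) with the largest k >= 1 whose denominator stays <= 12; these approach x as k grows, and every other convergent or intermediate fraction in range is farther away.
Largest k: floor((12 - q_0)/q_1) = floor((12 - 1)/1) = 11.
That gives (11*4 + 3)/(11*1 + 1) = 47/12.
Compare the errors: |x - 4/1| = |114*1 - 4*29|/(29*1) = 2/29, and |x - 47/12| = |114*12 - 47*29|/(29*12) = 5/348.
Cross-multiplying, 5*29 = 145 < 696 = 2*348, so 5/348 is smaller: the intermediate fraction 47/12 is closer to x than 4/1.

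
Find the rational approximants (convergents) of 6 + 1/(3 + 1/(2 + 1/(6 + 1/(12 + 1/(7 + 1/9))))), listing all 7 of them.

Using the convergent recurrence p_i = a_i*p_{i-1} + p_{i-2}, q_i = a_i*q_{i-1} + q_{i-2} with p_{-2}=0, p_{-1}=1, q_{-2}=1, q_{-1}=0:
  i=0: a_0=6, p_0 = 6*1 + 0 = 6, q_0 = 6*0 + 1 = 1.
  i=1: a_1=3, p_1 = 3*6 + 1 = 19, q_1 = 3*1 + 0 = 3.
  i=2: a_2=2, p_2 = 2*19 + 6 = 44, q_2 = 2*3 + 1 = 7.
  i=3: a_3=6, p_3 = 6*44 + 19 = 283, q_3 = 6*7 + 3 = 45.
  i=4: a_4=12, p_4 = 12*283 + 44 = 3440, q_4 = 12*45 + 7 = 547.
  i=5: a_5=7, p_5 = 7*3440 + 283 = 24363, q_5 = 7*547 + 45 = 3874.
  i=6: a_6=9, p_6 = 9*24363 + 3440 = 222707, q_6 = 9*3874 + 547 = 35413.

6/1, 19/3, 44/7, 283/45, 3440/547, 24363/3874, 222707/35413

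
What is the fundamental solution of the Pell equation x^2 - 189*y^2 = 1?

(x, y) = (55, 4)

First expand sqrt(189) as a continued fraction. With x_i = (sqrt(189) + m_i)/d_i and (m_0, d_0) = (0, 1): a_0 = floor(sqrt(189)) = 13, since 13^2 = 169 <= 189 < 196 = 14^2.
Iterate m_{i+1} = d_i*a_i - m_i, d_{i+1} = (189 - m_{i+1}^2)/d_i, a_{i+1} = floor((a_0 + m_{i+1})/d_{i+1}):
  m_1 = 1*13 - 0 = 13, d_1 = (189 - 13^2)/1 = 20/1 = 20, a_1 = floor((13 + 13)/20) = 1.
  m_2 = 20*1 - 13 = 7, d_2 = (189 - 7^2)/20 = 140/20 = 7, a_2 = floor((13 + 7)/7) = 2.
  m_3 = 7*2 - 7 = 7, d_3 = (189 - 7^2)/7 = 140/7 = 20, a_3 = floor((13 + 7)/20) = 1.
  m_4 = 20*1 - 7 = 13, d_4 = (189 - 13^2)/20 = 20/20 = 1, a_4 = floor((13 + 13)/1) = 26.
  m_5 = 1*26 - 13 = 13, d_5 = (189 - 13^2)/1 = 20/1 = 20: (m_5, d_5) = (m_1, d_1) = (13, 20), so from here the quotients repeat a_1, ..., a_4; the period length is 4.
So sqrt(189) = [13; (1, 2, 1, 26)] with period length k = 4.
k is even, so the fundamental solution of x^2 - 189y^2 = 1 is (p_{k-1}, q_{k-1}) = (p_3, q_3); compute convergents through index 3.
Convergents (p_i = a_i*p_{i-1} + p_{i-2}, q_i = a_i*q_{i-1} + q_{i-2} with p_{-2}=0, p_{-1}=1, q_{-2}=1, q_{-1}=0):
  i=0: a_0=13, p_0 = 13*1 + 0 = 13, q_0 = 13*0 + 1 = 1.
  i=1: a_1=1, p_1 = 1*13 + 1 = 14, q_1 = 1*1 + 0 = 1.
  i=2: a_2=2, p_2 = 2*14 + 13 = 41, q_2 = 2*1 + 1 = 3.
  i=3: a_3=1, p_3 = 1*41 + 14 = 55, q_3 = 1*3 + 1 = 4.
Check: 55^2 - 189*4^2 = 3025 - 3024 = 1, so (x, y) = (55, 4) solves the equation, and by the theorem it is the least positive solution.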